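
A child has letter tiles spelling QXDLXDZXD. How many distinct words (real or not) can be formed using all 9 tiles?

Letter multiplicities in QXDLXDZXD: D×3, L×1, Q×1, X×3, Z×1.
So there are 9! / (3!·3!) = 10080 distinguishable arrangements.

10080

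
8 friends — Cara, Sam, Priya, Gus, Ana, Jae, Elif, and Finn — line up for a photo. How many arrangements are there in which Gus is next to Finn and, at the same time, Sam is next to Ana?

Treat {Gus,Finn} as one block (2 orders) and {Sam,Ana} as another (2 orders).
That leaves 6 units to arrange: 2 × 2 × 6! = 4 × 720 = 2880.

2880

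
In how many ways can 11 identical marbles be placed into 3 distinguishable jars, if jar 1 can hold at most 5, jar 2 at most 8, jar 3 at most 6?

36

Without the upper bounds there are C(13,2) = 78 ways to split 11 among 3 jars.
Subtract solutions that violate a single cap (substitute x_i' = x_i − (cap_i+1)): x_1 ≥ 6 gives C(7,2) = 21; x_2 ≥ 9 gives C(4,2) = 6; x_3 ≥ 7 gives C(6,2) = 15. Together 42.
No two caps can be exceeded simultaneously, so the pair terms are all 0.
By inclusion–exclusion the count is 78 − 42 + 0 = 36.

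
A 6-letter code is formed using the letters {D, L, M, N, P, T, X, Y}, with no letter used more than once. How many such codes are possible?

With no repetition, fill the 6 letters in order: 8 choices, then 7, down to 3.
That product is 8 × 7 × 6 × 5 × 4 × 3 = 20160.

20160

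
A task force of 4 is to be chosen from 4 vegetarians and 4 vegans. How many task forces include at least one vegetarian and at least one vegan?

Total 4-person selections from all 8: C(8,4) = 70.
Selections missing a whole group: no vegetarians → C(4,4) = 1; no vegans → C(4,4) = 1.
Both groups omitted at once is impossible, so 70 − 2 = 68.

68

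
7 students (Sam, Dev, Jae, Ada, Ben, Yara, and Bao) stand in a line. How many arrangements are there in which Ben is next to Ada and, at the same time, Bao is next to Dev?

Treat {Ben,Ada} as one block (2 orders) and {Bao,Dev} as another (2 orders).
That leaves 5 units to arrange: 2 × 2 × 5! = 4 × 120 = 480.

480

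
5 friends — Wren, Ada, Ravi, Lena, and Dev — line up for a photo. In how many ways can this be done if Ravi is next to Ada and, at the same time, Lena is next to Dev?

24

Treat {Ravi,Ada} as one block (2 orders) and {Lena,Dev} as another (2 orders).
That leaves 3 units to arrange: 2 × 2 × 3! = 4 × 6 = 24.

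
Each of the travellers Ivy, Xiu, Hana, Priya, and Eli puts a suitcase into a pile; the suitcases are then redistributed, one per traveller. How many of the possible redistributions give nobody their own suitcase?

Let Aᵢ be the assignments in which traveller i gets their own suitcase. We want the size of the complement of A₁∪…∪A_5.
By inclusion–exclusion this is Σ_{j=0}^{5} (−1)^j C(5,j)·(5−j)!.
Computing: 120 − 120 + 60 − 20 + 5 − 1 = 44.

44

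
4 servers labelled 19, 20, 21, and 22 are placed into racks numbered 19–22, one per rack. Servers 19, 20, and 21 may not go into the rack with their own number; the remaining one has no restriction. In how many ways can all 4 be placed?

Let Aᵢ (for i ∈ {19, 20, 21}) be the placements that put server i in its forbidden rack. Any j of these fix j positions, leaving (4−j)! ways to fill the rest, and there are C(3,j) ways to pick which j.
By inclusion–exclusion, the number of valid placements is Σ_{j=0}^{3} (−1)^j C(3,j)·(4−j)!.
Computing: 24 − 18 + 6 − 1 = 11.

11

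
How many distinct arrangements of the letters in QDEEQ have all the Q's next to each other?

12

Treat the 2 copies of Q as a single block. The multiset to arrange is then {QQ, D, E, E}, 4 items in all.
That gives (4)!/(2!) = 12 arrangements.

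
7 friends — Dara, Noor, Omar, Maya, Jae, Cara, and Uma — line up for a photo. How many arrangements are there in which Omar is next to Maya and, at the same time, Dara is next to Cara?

Treat {Omar,Maya} as one block (2 orders) and {Dara,Cara} as another (2 orders).
That leaves 5 units to arrange: 2 × 2 × 5! = 4 × 120 = 480.

480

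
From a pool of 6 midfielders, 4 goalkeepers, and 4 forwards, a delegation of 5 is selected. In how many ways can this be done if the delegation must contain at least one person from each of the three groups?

1448

Unrestricted: C(14,5) = 2002 ways to pick any 5 of the 14.
Selections missing a whole group: no midfielders → C(8,5) = 56; no goalkeepers → C(10,5) = 252; no forwards → C(10,5) = 252.
Add back selections omitting two groups (i.e. drawn from a single group): C(6,5) + C(4,5) + C(4,5) = 6.
By inclusion–exclusion: 2002 − 560 + 6 = 1448.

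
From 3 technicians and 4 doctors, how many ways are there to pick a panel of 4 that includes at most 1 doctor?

Split by how many doctors are chosen (0 through 1).
Sum: C(4,0)·C(3,4) + C(4,1)·C(3,3) = 0 + 4 = 4.

4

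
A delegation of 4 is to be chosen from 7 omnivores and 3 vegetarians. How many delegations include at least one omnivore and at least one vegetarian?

175

With no constraint there are C(10,4) = 210 possible selections.
Subtract selections that omit an entire group: no omnivores → C(3,4) = 0; no vegetarians → C(7,4) = 35.
Both groups omitted at once is impossible, so 210 − 35 = 175.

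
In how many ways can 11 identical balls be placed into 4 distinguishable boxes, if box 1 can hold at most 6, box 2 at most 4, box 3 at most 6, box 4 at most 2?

73

By stars and bars, unrestricted non-negative solutions to x_1+…+x_4 = 11 number C(11+3,3) = 364.
Subtract solutions that violate a single cap (substitute x_i' = x_i − (cap_i+1)): x_1 ≥ 7 gives C(7,3) = 35; x_2 ≥ 5 gives C(9,3) = 84; x_3 ≥ 7 gives C(7,3) = 35; x_4 ≥ 3 gives C(11,3) = 165. Together 319.
Add back pairs where two caps are both exceeded: 0 + 0 + 4 + 0 + 20 + 4 = 28.
By inclusion–exclusion the count is 364 − 319 + 28 = 73.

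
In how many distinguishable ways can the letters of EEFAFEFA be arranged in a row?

560

Letter multiplicities in EEFAFEFA: A×2, E×3, F×3.
The number of distinct arrangements is 8!/(3!·3!·2!) = 40320/72 = 560.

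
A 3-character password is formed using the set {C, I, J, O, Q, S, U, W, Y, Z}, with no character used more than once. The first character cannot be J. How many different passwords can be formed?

The first character has 10−1 = 9 choices (anything except J).
The remaining 2 characters are filled from the other 9 symbols without repetition: 9 × 8 = 72.
Total: 9 × 72 = 648.

648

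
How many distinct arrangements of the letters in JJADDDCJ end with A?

140

With the last slot taken by A, it remains to arrange the other 7 letters (JJDDDCJ).
Those 7 letters have D appearing 3 times and J appearing 3 times, giving (7)!/(3!·3!) = 140.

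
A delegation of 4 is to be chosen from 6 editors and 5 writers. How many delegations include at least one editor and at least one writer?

310

Unrestricted: C(11,4) = 330 ways to pick any 4 of the 11.
Subtract selections that omit an entire group: no editors → C(5,4) = 5; no writers → C(6,4) = 15.
Both groups omitted at once is impossible, so 330 − 20 = 310.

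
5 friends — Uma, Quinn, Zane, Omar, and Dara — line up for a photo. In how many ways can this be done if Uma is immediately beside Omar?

48

Glue Uma and Omar into one block (2 internal orders), leaving 4 units to arrange in a row.
So the count is 2·(4)! = 48.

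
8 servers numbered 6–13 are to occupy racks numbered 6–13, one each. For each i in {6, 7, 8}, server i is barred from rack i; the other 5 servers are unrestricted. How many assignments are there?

27240

Let Aᵢ (for i ∈ {6, 7, 8}) be the placements that put server i in its forbidden rack. Any j of these fix j positions, leaving (8−j)! ways to fill the rest, and there are C(3,j) ways to pick which j.
By inclusion–exclusion, the number of valid placements is Σ_{j=0}^{3} (−1)^j C(3,j)·(8−j)!.
Computing: 40320 − 15120 + 2160 − 120 = 27240.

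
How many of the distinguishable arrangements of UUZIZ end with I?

6

With the last slot taken by I, it remains to arrange the other 4 letters (UUZZ).
Those 4 letters have U appearing twice and Z appearing twice, giving (4)!/(2!·2!) = 6.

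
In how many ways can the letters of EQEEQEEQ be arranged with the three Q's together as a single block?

6

Treat the 3 copies of Q as a single block. The multiset to arrange is then {QQQ, E, E, E, E, E}, 6 items in all.
That gives (6)!/(5!) = 6 arrangements.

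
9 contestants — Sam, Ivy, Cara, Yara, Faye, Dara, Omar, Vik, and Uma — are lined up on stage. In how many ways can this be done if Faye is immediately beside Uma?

Place the 7 others and the Faye-Uma pair as 8 objects in a line; the pair has 2 internal arrangements.
So the count is 2·(8)! = 80640.

80640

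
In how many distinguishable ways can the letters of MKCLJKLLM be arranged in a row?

15120

MKCLJKLLM has 9 letters with K appearing twice, L appearing 3 times, and M appearing twice.
The number of distinct arrangements is 9!/(3!·2!·2!) = 362880/24 = 15120.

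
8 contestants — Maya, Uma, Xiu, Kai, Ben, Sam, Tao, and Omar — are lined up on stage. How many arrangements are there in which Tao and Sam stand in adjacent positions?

Treat {Tao, Sam} as a single unit. There are 7 units to order, and the pair itself can be ordered 2 ways.
That gives 2 × 7! = 2 × 5040 = 10080.

10080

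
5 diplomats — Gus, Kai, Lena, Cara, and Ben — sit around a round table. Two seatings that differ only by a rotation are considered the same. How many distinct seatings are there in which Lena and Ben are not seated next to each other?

All circular seatings of 5 people number (4)! = 24.
Those with Lena next to Ben: fuse the pair into one unit and seat 4 units around a circle — 2·(3)! = 12.
Subtracting, 24 − 12 = 12.

12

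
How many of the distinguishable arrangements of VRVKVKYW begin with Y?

Fix Y in the first position and arrange the remaining 7 letters.
Those 7 letters have K appearing twice and V appearing 3 times, giving (7)!/(3!·2!) = 420.

420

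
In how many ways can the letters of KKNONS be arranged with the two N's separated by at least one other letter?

120

There are 6!/(2!·2!) = 180 arrangements of KKNONS in total.
If the two N's are adjacent, glue them into one block, leaving 5 items to arrange: (5)!/(2!) = 60 ways.
Subtracting, 180 − 60 = 120 arrangements keep the N's apart.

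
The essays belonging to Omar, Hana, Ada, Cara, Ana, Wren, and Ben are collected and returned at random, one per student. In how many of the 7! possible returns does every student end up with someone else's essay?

Let Aᵢ be the assignments in which student i gets their own essay. We want the size of the complement of A₁∪…∪A_7.
By inclusion–exclusion this is Σ_{j=0}^{7} (−1)^j C(7,j)·(7−j)!.
Computing: 5040 − 5040 + 2520 − 840 + 210 − 42 + 7 − 1 = 1854.

1854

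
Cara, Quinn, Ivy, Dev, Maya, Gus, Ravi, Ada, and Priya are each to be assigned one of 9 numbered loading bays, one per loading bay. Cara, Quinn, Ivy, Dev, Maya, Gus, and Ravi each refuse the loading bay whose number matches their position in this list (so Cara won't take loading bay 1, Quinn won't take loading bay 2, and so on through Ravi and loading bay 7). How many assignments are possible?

Let Aᵢ (for 1 ≤ i ≤ 7) be the placements that put person i in their forbidden loading bay. Any j of these fix j positions, leaving (9−j)! ways to fill the rest, and there are C(7,j) ways to pick which j.
By inclusion–exclusion, the number of valid placements is Σ_{j=0}^{7} (−1)^j C(7,j)·(9−j)!.
Computing: 362880 − 282240 + 105840 − 25200 + 4200 − 504 + 42 − 2 = 165016.

165016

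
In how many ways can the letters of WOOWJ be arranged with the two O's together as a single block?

12

Treat the 2 copies of O as a single block. The multiset to arrange is then {OO, J, W, W}, 4 items in all.
That gives (4)!/(2!) = 12 arrangements.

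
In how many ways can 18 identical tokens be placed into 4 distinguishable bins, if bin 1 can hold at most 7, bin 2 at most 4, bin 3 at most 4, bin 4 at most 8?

By stars and bars, unrestricted non-negative solutions to x_1+…+x_4 = 18 number C(18+3,3) = 1330.
Subtract solutions that violate a single cap (substitute x_i' = x_i − (cap_i+1)): x_1 ≥ 8 gives C(13,3) = 286; x_2 ≥ 5 gives C(16,3) = 560; x_3 ≥ 5 gives C(16,3) = 560; x_4 ≥ 9 gives C(12,3) = 220. Together 1626.
Add back pairs where two caps are both exceeded: 56 + 56 + 4 + 165 + 35 + 35 = 351.
Subtract triples: 1 + 0 + 0 + 0 = 1.
By inclusion–exclusion the count is 1330 − 1626 + 351 − 1 = 54.

54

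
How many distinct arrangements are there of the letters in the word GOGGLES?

840

GOGGLES has 7 letters with G appearing 3 times.
The number of distinct arrangements is 7!/(3!) = 5040/6 = 840.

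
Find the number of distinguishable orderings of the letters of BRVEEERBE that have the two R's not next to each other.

There are 9!/(4!·2!·2!) = 3780 arrangements of BRVEEERBE in total.
If the two R's are adjacent, glue them into one block, leaving 8 items to arrange: (8)!/(4!·2!) = 840 ways.
Subtracting, 3780 − 840 = 2940 arrangements keep the R's apart.

2940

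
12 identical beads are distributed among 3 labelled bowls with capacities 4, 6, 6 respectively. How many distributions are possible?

15

Ignoring the caps, the number of non-negative solutions to x_1+…+x_3 = 12 is C(14,2) = 91.
Subtract solutions that violate a single cap (substitute x_i' = x_i − (cap_i+1)): x_1 ≥ 5 gives C(9,2) = 36; x_2 ≥ 7 gives C(7,2) = 21; x_3 ≥ 7 gives C(7,2) = 21. Together 78.
Add back pairs where two caps are both exceeded: 1 + 1 + 0 = 2.
By inclusion–exclusion the count is 91 − 78 + 2 = 15.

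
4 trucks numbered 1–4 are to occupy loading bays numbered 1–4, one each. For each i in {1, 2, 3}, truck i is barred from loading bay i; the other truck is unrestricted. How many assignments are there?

11

Let Aᵢ (for i ∈ {1, 2, 3}) be the placements that put truck i in its forbidden loading bay. Any j of these fix j positions, leaving (4−j)! ways to fill the rest, and there are C(3,j) ways to pick which j.
By inclusion–exclusion, the number of valid placements is Σ_{j=0}^{3} (−1)^j C(3,j)·(4−j)!.
Computing: 24 − 18 + 6 − 1 = 11.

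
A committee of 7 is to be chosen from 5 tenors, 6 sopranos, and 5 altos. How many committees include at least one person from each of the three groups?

10660

Total 7-person selections from all 16: C(16,7) = 11440.
Subtract selections that omit an entire group: no tenors → C(11,7) = 330; no sopranos → C(10,7) = 120; no altos → C(11,7) = 330.
Add back selections omitting two groups (i.e. drawn from a single group): C(5,7) + C(6,7) + C(5,7) = 0.
By inclusion–exclusion: 11440 − 780 + 0 = 10660.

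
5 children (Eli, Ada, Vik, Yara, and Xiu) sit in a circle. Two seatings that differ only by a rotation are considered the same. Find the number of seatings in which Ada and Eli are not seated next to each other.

Without the restriction there are (4)! = 24 seatings.
Those with Ada next to Eli: fuse the pair into one unit and seat 4 units around a circle — 2·(3)! = 12.
Subtracting, 24 − 12 = 12.

12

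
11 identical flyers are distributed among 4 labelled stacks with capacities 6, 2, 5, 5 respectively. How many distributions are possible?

76

Ignoring the caps, the number of non-negative solutions to x_1+…+x_4 = 11 is C(14,3) = 364.
Subtract solutions that violate a single cap (substitute x_i' = x_i − (cap_i+1)): x_1 ≥ 7 gives C(7,3) = 35; x_2 ≥ 3 gives C(11,3) = 165; x_3 ≥ 6 gives C(8,3) = 56; x_4 ≥ 6 gives C(8,3) = 56. Together 312.
Add back pairs where two caps are both exceeded: 4 + 0 + 0 + 10 + 10 + 0 = 24.
By inclusion–exclusion the count is 364 − 312 + 24 = 76.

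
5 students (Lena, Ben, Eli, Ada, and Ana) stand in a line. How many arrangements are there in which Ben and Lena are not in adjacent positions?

72

There are 5! = 120 arrangements in all. If Ben and Lena are adjacent, merging them into one block gives 2·(4)! = 48 arrangements.
So 120 − 48 = 72 arrangements keep them apart.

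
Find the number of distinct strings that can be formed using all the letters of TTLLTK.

TTLLTK has 6 letters with L appearing twice and T appearing 3 times.
The number of distinct arrangements is 6!/(3!·2!) = 720/12 = 60.

60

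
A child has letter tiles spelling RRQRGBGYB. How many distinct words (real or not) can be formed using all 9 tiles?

15120

Letter multiplicities in RRQRGBGYB: B×2, G×2, Q×1, R×3, Y×1.
The number of distinct arrangements is 9!/(3!·2!·2!) = 362880/24 = 15120.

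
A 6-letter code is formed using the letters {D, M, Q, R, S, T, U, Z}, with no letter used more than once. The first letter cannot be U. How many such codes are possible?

17640

The first letter has 8−1 = 7 choices (anything except U).
The remaining 5 letters are filled from the other 7 symbols without repetition: 7 × 6 × 5 × 4 × 3 = 2520.
Total: 7 × 2520 = 17640.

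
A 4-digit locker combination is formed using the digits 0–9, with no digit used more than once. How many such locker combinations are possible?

5040

With no repetition, fill the 4 digits in order: 10 choices, then 9, down to 7.
That product is 10 × 9 × 8 × 7 = 5040.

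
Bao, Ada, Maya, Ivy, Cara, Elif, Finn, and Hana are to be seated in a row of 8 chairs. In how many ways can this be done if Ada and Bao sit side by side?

Place the 6 others and the Ada-Bao pair as 7 objects in a line; the pair has 2 internal arrangements.
That gives 2 × 7! = 2 × 5040 = 10080.

10080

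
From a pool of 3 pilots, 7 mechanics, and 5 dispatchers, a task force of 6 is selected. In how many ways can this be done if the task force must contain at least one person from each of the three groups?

3850

Total 6-person selections from all 15: C(15,6) = 5005.
Selections missing a whole group: no pilots → C(12,6) = 924; no mechanics → C(8,6) = 28; no dispatchers → C(10,6) = 210.
Add back selections omitting two groups (i.e. drawn from a single group): C(3,6) + C(7,6) + C(5,6) = 7.
By inclusion–exclusion: 5005 − 1162 + 7 = 3850.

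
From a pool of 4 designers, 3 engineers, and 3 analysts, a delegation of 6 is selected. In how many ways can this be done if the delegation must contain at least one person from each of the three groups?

195

Unrestricted: C(10,6) = 210 ways to pick any 6 of the 10.
Selections missing a whole group: no designers → C(6,6) = 1; no engineers → C(7,6) = 7; no analysts → C(7,6) = 7.
Add back selections omitting two groups (i.e. drawn from a single group): C(4,6) + C(3,6) + C(3,6) = 0.
By inclusion–exclusion: 210 − 15 + 0 = 195.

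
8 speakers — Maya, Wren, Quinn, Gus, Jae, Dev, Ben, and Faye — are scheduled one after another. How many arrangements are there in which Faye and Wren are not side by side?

30240

There are 8! = 40320 arrangements in all. If Faye and Wren are adjacent, merging them into one block gives 2·(7)! = 10080 arrangements.
So 40320 − 10080 = 30240 arrangements keep them apart.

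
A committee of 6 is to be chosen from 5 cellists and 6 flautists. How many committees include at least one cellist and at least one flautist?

Unrestricted: C(11,6) = 462 ways to pick any 6 of the 11.
Subtract selections that omit an entire group: no cellists → C(6,6) = 1; no flautists → C(5,6) = 0.
Both groups omitted at once is impossible, so 462 − 1 = 461.

461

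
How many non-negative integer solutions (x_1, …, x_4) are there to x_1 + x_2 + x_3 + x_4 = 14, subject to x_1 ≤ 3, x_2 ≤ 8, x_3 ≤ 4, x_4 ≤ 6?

89

Ignoring the caps, the number of non-negative solutions to x_1+…+x_4 = 14 is C(17,3) = 680.
Subtract solutions that violate a single cap (substitute x_i' = x_i − (cap_i+1)): x_1 ≥ 4 gives C(13,3) = 286; x_2 ≥ 9 gives C(8,3) = 56; x_3 ≥ 5 gives C(12,3) = 220; x_4 ≥ 7 gives C(10,3) = 120. Together 682.
Add back pairs where two caps are both exceeded: 4 + 56 + 20 + 1 + 0 + 10 = 91.
By inclusion–exclusion the count is 680 − 682 + 91 = 89.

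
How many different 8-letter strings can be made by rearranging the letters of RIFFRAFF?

840

The 8 letters of RIFFRAFF have repeats: F appearing 4 times and R appearing twice.
The number of distinct arrangements is 8!/(4!·2!) = 40320/48 = 840.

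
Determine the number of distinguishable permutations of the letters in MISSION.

MISSION has 7 letters with I appearing twice and S appearing twice.
Dividing 7! = 5040 by 2!·2! = 4 for the repeated letters gives 1260.

1260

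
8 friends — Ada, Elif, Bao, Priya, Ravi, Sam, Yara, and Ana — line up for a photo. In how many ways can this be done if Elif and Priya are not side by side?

30240

There are 8! = 40320 arrangements in all. If Elif and Priya are adjacent, merging them into one block gives 2·(7)! = 10080 arrangements.
Complementary counting: 40320 − 10080 = 30240.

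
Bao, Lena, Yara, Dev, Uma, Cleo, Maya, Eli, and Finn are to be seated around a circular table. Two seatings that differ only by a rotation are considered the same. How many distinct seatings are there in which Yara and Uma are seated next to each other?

Glue Yara and Uma into a block (2 internal orders). Seating 8 units around a circle gives (7)! arrangements.
So 2 × (7)! = 2 × 5040 = 10080.

10080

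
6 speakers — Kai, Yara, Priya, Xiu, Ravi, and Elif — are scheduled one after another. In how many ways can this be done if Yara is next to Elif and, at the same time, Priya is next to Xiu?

Treat {Yara,Elif} as one block (2 orders) and {Priya,Xiu} as another (2 orders).
That leaves 4 units to arrange: 2 × 2 × 4! = 4 × 24 = 96.

96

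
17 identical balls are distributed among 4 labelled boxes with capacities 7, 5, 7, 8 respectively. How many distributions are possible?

Without the upper bounds there are C(20,3) = 1140 ways to split 17 among 4 boxes.
Subtract solutions that violate a single cap (substitute x_i' = x_i − (cap_i+1)): x_1 ≥ 8 gives C(12,3) = 220; x_2 ≥ 6 gives C(14,3) = 364; x_3 ≥ 8 gives C(12,3) = 220; x_4 ≥ 9 gives C(11,3) = 165. Together 969.
Add back pairs where two caps are both exceeded: 20 + 4 + 1 + 20 + 10 + 1 = 56.
By inclusion–exclusion the count is 1140 − 969 + 56 = 227.

227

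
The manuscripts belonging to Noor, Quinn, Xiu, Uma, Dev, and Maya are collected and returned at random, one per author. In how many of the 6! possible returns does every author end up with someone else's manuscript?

This is the derangement count D_6: permutations of 6 items with no fixed point.
By inclusion–exclusion this is Σ_{j=0}^{6} (−1)^j C(6,j)·(6−j)!.
Computing: 720 − 720 + 360 − 120 + 30 − 6 + 1 = 265.

265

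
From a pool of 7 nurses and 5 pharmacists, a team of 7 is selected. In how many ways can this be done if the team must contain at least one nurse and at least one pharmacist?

791

Total 7-person selections from all 12: C(12,7) = 792.
Selections missing a whole group: no nurses → C(5,7) = 0; no pharmacists → C(7,7) = 1.
Both groups omitted at once is impossible, so 792 − 1 = 791.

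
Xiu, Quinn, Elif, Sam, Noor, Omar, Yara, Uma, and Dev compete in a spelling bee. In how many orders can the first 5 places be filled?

15120

There are 9 choices for 1st place, 8 for 2nd, and so on down to 5 for position 5.
That gives 9 × 8 × 7 × 6 × 5 = 15120.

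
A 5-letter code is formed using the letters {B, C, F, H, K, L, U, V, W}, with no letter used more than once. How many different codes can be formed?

15120

Choose and order 5 of the 9 symbols: the first letter has 9 options, the next 8, and so on down to 5.
9 × 8 × 7 × 6 × 5 = 15120.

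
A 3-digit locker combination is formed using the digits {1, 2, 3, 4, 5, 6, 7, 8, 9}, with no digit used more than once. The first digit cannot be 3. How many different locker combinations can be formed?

448

The first digit has 9−1 = 8 choices (anything except 3).
The remaining 2 digits are filled from the other 8 symbols without repetition: 8 × 7 = 56.
Total: 8 × 56 = 448.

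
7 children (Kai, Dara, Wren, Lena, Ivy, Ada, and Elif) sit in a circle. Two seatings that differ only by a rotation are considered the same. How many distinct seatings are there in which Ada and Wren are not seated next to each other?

Without the restriction there are (6)! = 720 seatings.
Those with Ada next to Wren: fuse the pair into one unit and seat 6 units around a circle — 2·(5)! = 240.
Subtracting, 720 − 240 = 480.

480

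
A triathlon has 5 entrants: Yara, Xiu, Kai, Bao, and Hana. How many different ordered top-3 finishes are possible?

60

This is an ordered selection of 3 from 5: P(5,3).
That gives 5 × 4 × 3 = 60.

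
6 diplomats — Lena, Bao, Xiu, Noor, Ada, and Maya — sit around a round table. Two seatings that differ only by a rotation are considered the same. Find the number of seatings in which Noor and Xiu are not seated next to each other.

All circular seatings of 6 people number (5)! = 120.
Seatings with Noor beside Xiu: treat them as a block with 2 internal orders, giving 2 × (4)! = 48.
Subtracting, 120 − 48 = 72.

72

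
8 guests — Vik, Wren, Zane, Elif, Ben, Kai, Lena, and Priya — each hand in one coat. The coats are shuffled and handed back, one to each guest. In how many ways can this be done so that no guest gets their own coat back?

Count assignments avoiding every fixed point. For any j of the 8 guests fixed to their own coat, the other 8−j can be arranged in (8−j)! ways.
By inclusion–exclusion this is Σ_{j=0}^{8} (−1)^j C(8,j)·(8−j)!.
Computing: 40320 − 40320 + 20160 − 6720 + 1680 − 336 + 56 − 8 + 1 = 14833.

14833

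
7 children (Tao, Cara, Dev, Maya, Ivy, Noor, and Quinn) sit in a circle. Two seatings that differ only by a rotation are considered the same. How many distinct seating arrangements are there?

Around a circle, 7 distinct people have 7!/7 = (6)! = 720 rotationally distinct seatings.

720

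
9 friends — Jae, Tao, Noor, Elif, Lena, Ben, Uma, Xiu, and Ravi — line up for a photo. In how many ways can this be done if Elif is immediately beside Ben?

Treat {Elif, Ben} as a single unit. There are 8 units to order, and the pair itself can be ordered 2 ways.
That gives 2 × 8! = 2 × 40320 = 80640.

80640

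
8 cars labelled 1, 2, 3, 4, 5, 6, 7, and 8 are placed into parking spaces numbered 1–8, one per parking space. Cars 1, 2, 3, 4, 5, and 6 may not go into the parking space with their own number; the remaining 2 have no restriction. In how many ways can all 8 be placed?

Let Aᵢ (for 1 ≤ i ≤ 6) be the placements that put car i in its forbidden parking space. Any j of these fix j positions, leaving (8−j)! ways to fill the rest, and there are C(6,j) ways to pick which j.
By inclusion–exclusion, the number of valid placements is Σ_{j=0}^{6} (−1)^j C(6,j)·(8−j)!.
Computing: 40320 − 30240 + 10800 − 2400 + 360 − 36 + 2 = 18806.

18806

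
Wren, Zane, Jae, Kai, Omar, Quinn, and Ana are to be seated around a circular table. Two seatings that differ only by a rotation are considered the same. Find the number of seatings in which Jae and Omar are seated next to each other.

240

Treat {Jae, Omar} as one unit (2 internal orders) and seat the resulting 6 units around the table: (5)! circular arrangements.
So 2 × (5)! = 2 × 120 = 240.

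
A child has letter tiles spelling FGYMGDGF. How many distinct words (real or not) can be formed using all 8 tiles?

3360

Letter multiplicities in FGYMGDGF: D×1, F×2, G×3, M×1, Y×1.
Dividing 8! = 40320 by 3!·2! = 12 for the repeated letters gives 3360.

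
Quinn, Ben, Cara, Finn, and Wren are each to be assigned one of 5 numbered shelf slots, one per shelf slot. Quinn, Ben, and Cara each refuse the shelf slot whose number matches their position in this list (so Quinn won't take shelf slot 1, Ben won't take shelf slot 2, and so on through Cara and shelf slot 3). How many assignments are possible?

Let Aᵢ (for i ∈ {1, 2, 3}) be the placements that put person i in their forbidden shelf slot. Any j of these fix j positions, leaving (5−j)! ways to fill the rest, and there are C(3,j) ways to pick which j.
By inclusion–exclusion, the number of valid placements is Σ_{j=0}^{3} (−1)^j C(3,j)·(5−j)!.
Computing: 120 − 72 + 18 − 2 = 64.

64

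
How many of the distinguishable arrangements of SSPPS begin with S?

6

With the first slot taken by S, it remains to arrange the other 4 letters (SPPS).
Those 4 letters have P appearing twice and S appearing twice, giving (4)!/(2!·2!) = 6.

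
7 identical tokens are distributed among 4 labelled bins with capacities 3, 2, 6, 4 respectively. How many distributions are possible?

55

Without the upper bounds there are C(10,3) = 120 ways to split 7 among 4 bins.
Subtract solutions that violate a single cap (substitute x_i' = x_i − (cap_i+1)): x_1 ≥ 4 gives C(6,3) = 20; x_2 ≥ 3 gives C(7,3) = 35; x_3 ≥ 7 gives C(3,3) = 1; x_4 ≥ 5 gives C(5,3) = 10. Together 66.
Add back pairs where two caps are both exceeded: 1 + 0 + 0 + 0 + 0 + 0 = 1.
By inclusion–exclusion the count is 120 − 66 + 1 = 55.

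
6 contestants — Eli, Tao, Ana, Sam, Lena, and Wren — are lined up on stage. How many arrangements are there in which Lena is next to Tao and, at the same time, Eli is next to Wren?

96

Treat {Lena,Tao} as one block (2 orders) and {Eli,Wren} as another (2 orders).
That leaves 4 units to arrange: 2 × 2 × 4! = 4 × 24 = 96.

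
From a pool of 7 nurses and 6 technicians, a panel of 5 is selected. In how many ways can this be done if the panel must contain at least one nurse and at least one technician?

With no constraint there are C(13,5) = 1287 possible selections.
Subtract selections that omit an entire group: no nurses → C(6,5) = 6; no technicians → C(7,5) = 21.
Both groups omitted at once is impossible, so 1287 − 27 = 1260.

1260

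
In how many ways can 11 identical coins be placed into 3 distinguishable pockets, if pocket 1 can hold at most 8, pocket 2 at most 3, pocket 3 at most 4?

14

Ignoring the caps, the number of non-negative solutions to x_1+…+x_3 = 11 is C(13,2) = 78.
Subtract solutions that violate a single cap (substitute x_i' = x_i − (cap_i+1)): x_1 ≥ 9 gives C(4,2) = 6; x_2 ≥ 4 gives C(9,2) = 36; x_3 ≥ 5 gives C(8,2) = 28. Together 70.
Add back pairs where two caps are both exceeded: 0 + 0 + 6 = 6.
By inclusion–exclusion the count is 78 − 70 + 6 = 14.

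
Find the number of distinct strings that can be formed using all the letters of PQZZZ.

Letter multiplicities in PQZZZ: P×1, Q×1, Z×3.
Dividing 5! = 120 by 3! = 6 for the repeated letters gives 20.

20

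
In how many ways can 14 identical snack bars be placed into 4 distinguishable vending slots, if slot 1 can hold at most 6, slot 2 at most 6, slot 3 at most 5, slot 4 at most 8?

228

By stars and bars, unrestricted non-negative solutions to x_1+…+x_4 = 14 number C(14+3,3) = 680.
Subtract solutions that violate a single cap (substitute x_i' = x_i − (cap_i+1)): x_1 ≥ 7 gives C(10,3) = 120; x_2 ≥ 7 gives C(10,3) = 120; x_3 ≥ 6 gives C(11,3) = 165; x_4 ≥ 9 gives C(8,3) = 56. Together 461.
Add back pairs where two caps are both exceeded: 1 + 4 + 0 + 4 + 0 + 0 = 9.
By inclusion–exclusion the count is 680 − 461 + 9 = 228.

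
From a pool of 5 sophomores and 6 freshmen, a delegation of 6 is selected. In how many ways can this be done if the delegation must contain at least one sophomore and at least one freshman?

With no constraint there are C(11,6) = 462 possible selections.
Selections missing a whole group: no sophomores → C(6,6) = 1; no freshmen → C(5,6) = 0.
Both groups omitted at once is impossible, so 462 − 1 = 461.

461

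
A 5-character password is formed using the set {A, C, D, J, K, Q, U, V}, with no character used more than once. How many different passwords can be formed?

This is a permutation of 5 out of 8: P(8,5) = 8!/3!.
8 × 7 × 6 × 5 × 4 = 6720.

6720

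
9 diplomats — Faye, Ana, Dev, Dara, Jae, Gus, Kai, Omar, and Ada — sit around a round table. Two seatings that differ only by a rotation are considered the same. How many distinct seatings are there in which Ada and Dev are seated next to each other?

Glue Ada and Dev into a block (2 internal orders). Seating 8 units around a circle gives (7)! arrangements.
So 2 × (7)! = 2 × 5040 = 10080.

10080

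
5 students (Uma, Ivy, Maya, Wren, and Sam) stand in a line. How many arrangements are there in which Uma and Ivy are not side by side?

72

There are 5! = 120 arrangements in all. If Uma and Ivy are adjacent, merging them into one block gives 2·(4)! = 48 arrangements.
So 120 − 48 = 72 arrangements keep them apart.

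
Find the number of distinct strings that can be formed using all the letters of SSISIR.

SSISIR has 6 letters with I appearing twice and S appearing 3 times.
Dividing 6! = 720 by 3!·2! = 12 for the repeated letters gives 60.

60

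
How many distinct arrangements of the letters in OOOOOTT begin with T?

Fix T in the first position and arrange the remaining 6 letters.
Those 6 letters have O appearing 5 times, giving (6)!/(5!) = 6.

6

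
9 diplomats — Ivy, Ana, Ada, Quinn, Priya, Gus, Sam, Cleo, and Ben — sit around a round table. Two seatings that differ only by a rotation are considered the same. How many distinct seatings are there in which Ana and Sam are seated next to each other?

Glue Ana and Sam into a block (2 internal orders). Seating 8 units around a circle gives (7)! arrangements.
So 2 × (7)! = 2 × 5040 = 10080.

10080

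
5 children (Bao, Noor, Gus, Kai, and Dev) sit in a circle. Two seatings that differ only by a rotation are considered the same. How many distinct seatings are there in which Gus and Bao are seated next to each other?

12

Treat {Gus, Bao} as one unit (2 internal orders) and seat the resulting 4 units around the table: (3)! circular arrangements.
So 2 × (3)! = 2 × 6 = 12.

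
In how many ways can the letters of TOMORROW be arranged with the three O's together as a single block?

Treat the 3 copies of O as a single block. The multiset to arrange is then {OOO, M, R, R, T, W}, 6 items in all.
That gives (6)!/(2!) = 360 arrangements.

360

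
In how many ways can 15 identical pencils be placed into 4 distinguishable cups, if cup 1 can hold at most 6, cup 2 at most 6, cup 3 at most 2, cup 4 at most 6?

Without the upper bounds there are C(18,3) = 816 ways to split 15 among 4 cups.
Subtract solutions that violate a single cap (substitute x_i' = x_i − (cap_i+1)): x_1 ≥ 7 gives C(11,3) = 165; x_2 ≥ 7 gives C(11,3) = 165; x_3 ≥ 3 gives C(15,3) = 455; x_4 ≥ 7 gives C(11,3) = 165. Together 950.
Add back pairs where two caps are both exceeded: 4 + 56 + 4 + 56 + 4 + 56 = 180.
By inclusion–exclusion the count is 816 − 950 + 180 = 46.

46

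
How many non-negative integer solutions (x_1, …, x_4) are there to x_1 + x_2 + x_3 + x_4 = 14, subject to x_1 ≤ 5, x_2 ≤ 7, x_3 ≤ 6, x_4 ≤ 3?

95

Without the upper bounds there are C(17,3) = 680 ways to split 14 among 4 variables.
Subtract solutions that violate a single cap (substitute x_i' = x_i − (cap_i+1)): x_1 ≥ 6 gives C(11,3) = 165; x_2 ≥ 8 gives C(9,3) = 84; x_3 ≥ 7 gives C(10,3) = 120; x_4 ≥ 4 gives C(13,3) = 286. Together 655.
Add back pairs where two caps are both exceeded: 1 + 4 + 35 + 0 + 10 + 20 = 70.
By inclusion–exclusion the count is 680 − 655 + 70 = 95.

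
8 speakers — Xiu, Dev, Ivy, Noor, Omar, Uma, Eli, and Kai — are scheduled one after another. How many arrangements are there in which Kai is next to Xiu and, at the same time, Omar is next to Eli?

Treat {Kai,Xiu} as one block (2 orders) and {Omar,Eli} as another (2 orders).
That leaves 6 units to arrange: 2 × 2 × 6! = 4 × 720 = 2880.

2880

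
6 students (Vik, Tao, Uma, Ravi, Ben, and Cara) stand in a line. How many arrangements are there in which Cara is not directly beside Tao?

480

Of the 6! = 720 arrangements, those with Cara and Tao adjacent number 2 × 5! = 240 (treat the pair as a block with 2 internal orders).
Complementary counting: 720 − 240 = 480.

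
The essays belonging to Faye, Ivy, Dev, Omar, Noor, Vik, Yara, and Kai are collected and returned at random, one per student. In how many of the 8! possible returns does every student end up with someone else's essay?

Count assignments avoiding every fixed point. For any j of the 8 students fixed to their own essay, the other 8−j can be arranged in (8−j)! ways.
By inclusion–exclusion this is Σ_{j=0}^{8} (−1)^j C(8,j)·(8−j)!.
Computing: 40320 − 40320 + 20160 − 6720 + 1680 − 336 + 56 − 8 + 1 = 14833.

14833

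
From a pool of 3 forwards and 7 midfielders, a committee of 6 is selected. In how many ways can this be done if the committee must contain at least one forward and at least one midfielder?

203

Total 6-person selections from all 10: C(10,6) = 210.
Selections missing a whole group: no forwards → C(7,6) = 7; no midfielders → C(3,6) = 0.
Both groups omitted at once is impossible, so 210 − 7 = 203.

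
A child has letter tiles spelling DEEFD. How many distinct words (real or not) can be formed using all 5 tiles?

DEEFD has 5 letters with D appearing twice and E appearing twice.
The number of distinct arrangements is 5!/(2!·2!) = 120/4 = 30.

30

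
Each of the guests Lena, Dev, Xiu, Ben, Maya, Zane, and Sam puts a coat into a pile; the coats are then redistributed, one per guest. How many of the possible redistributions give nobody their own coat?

Count assignments avoiding every fixed point. For any j of the 7 guests fixed to their own coat, the other 7−j can be arranged in (7−j)! ways.
By inclusion–exclusion this is Σ_{j=0}^{7} (−1)^j C(7,j)·(7−j)!.
Computing: 5040 − 5040 + 2520 − 840 + 210 − 42 + 7 − 1 = 1854.

1854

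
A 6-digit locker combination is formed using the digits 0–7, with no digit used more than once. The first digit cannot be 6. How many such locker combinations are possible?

The first digit has 8−1 = 7 choices (anything except 6).
The remaining 5 digits are filled from the other 7 symbols without repetition: 7 × 6 × 5 × 4 × 3 = 2520.
Total: 7 × 2520 = 17640.

17640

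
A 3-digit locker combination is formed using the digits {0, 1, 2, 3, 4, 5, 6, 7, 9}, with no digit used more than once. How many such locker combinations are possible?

504

Choose and order 3 of the 9 symbols: the first digit has 9 options, the next 8, then 7.
That product is 9 × 8 × 7 = 504.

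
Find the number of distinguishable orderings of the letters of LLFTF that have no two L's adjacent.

There are 5!/(2!·2!) = 30 arrangements of LLFTF in total.
If the two L's are adjacent, glue them into one block, leaving 4 items to arrange: (4)!/(2!) = 12 ways.
Subtracting, 30 − 12 = 18 arrangements keep the L's apart.

18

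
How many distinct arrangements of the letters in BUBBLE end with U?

Fix U in the last position and arrange the remaining 5 letters.
Those 5 letters have B appearing 3 times, giving (5)!/(3!) = 20.

20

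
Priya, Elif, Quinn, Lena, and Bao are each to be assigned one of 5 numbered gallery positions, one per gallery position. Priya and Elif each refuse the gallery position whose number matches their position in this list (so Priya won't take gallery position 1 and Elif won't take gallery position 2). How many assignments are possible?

Let Aᵢ (for i ∈ {1, 2}) be the placements that put person i in their forbidden gallery position. Any j of these fix j positions, leaving (5−j)! ways to fill the rest, and there are C(2,j) ways to pick which j.
By inclusion–exclusion, the number of valid placements is Σ_{j=0}^{2} (−1)^j C(2,j)·(5−j)!.
Computing: 120 − 48 + 6 = 78.

78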